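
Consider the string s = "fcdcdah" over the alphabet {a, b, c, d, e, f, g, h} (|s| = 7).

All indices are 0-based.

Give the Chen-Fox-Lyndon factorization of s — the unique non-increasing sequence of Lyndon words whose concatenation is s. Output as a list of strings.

["f", "cd", "cd", "ah"]

emit factor 1: 'f' (i=0, period=1)
emit factor 2: 'cd' (i=1, period=2)
emit factor 3: 'cd' (i=3, period=2)
emit factor 4: 'ah' (i=5, period=2)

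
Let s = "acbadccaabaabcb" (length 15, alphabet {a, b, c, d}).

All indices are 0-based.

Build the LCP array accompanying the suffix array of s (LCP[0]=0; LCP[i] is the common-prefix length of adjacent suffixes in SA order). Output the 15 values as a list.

[0, 3, 1, 2, 1, 1, 0, 1, 2, 1, 0, 1, 2, 1, 0]

rank | idx | suffix
   0 |   7 | aabaabcb
   1 |  10 | aabcb
   2 |   8 | abaabcb
   3 |  11 | abcb
   4 |   0 | acbadccaabaabcb
   5 |   3 | adccaabaabcb
   6 |  14 | b
   7 |   9 | baabcb
   8 |   2 | badccaabaabcb
   9 |  12 | bcb
  10 |   6 | caabaabcb
  11 |  13 | cb
  12 |   1 | cbadccaabaabcb
  13 |   5 | ccaabaabcb
  14 |   4 | dccaabaabcb

SA = [7, 10, 8, 11, 0, 3, 14, 9, 2, 12, 6, 13, 1, 5, 4]
i: (SA[i-1],SA[i]) lcp shared
  1: (7,10) 3 'aab'
  2: (10,8) 1 'a'
  3: (8,11) 2 'ab'
  4: (11,0) 1 'a'
  5: (0,3) 1 'a'
  6: (3,14) 0 ''
  7: (14,9) 1 'b'
  8: (9,2) 2 'ba'
  9: (2,12) 1 'b'
  10: (12,6) 0 ''
  11: (6,13) 1 'c'
  12: (13,1) 2 'cb'
  13: (1,5) 1 'c'
  14: (5,4) 0 ''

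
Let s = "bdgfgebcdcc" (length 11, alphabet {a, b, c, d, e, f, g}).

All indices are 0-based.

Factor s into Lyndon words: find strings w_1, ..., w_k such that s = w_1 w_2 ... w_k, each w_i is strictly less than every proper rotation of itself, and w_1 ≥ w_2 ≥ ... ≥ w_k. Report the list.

["bdgfge", "bcdcc"]

emit factor 1: 'bdgfge' (i=0, period=6)
emit factor 2: 'bcdcc' (i=6, period=5)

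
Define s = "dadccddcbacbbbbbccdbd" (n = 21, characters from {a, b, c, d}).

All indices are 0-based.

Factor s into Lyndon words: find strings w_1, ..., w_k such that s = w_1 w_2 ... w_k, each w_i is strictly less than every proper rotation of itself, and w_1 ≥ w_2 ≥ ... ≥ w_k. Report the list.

emit factor 1: 'd' (i=0, period=1)
emit factor 2: 'adccddcb' (i=1, period=8)
emit factor 3: 'acbbbbbccdbd' (i=9, period=12)

["d", "adccddcb", "acbbbbbccdbd"]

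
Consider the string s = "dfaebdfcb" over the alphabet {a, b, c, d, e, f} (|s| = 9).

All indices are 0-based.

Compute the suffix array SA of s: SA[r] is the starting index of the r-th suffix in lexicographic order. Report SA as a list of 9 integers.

rank | idx | suffix
   0 |   2 | aebdfcb
   1 |   8 | b
   2 |   4 | bdfcb
   3 |   7 | cb
   4 |   0 | dfaebdfcb
   5 |   5 | dfcb
   6 |   3 | ebdfcb
   7 |   1 | faebdfcb
   8 |   6 | fcb

[2, 8, 4, 7, 0, 5, 3, 1, 6]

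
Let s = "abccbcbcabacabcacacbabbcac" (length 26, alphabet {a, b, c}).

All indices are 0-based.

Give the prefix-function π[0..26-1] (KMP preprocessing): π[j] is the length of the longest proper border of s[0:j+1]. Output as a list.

π[0] = 0
j=1 s[j]='b': π[1]=0 (border '')
j=2 s[j]='c': π[2]=0 (border '')
j=3 s[j]='c': π[3]=0 (border '')
j=4 s[j]='b': π[4]=0 (border '')
j=5 s[j]='c': π[5]=0 (border '')
j=6 s[j]='b': π[6]=0 (border '')
j=7 s[j]='c': π[7]=0 (border '')
j=8 s[j]='a': π[8]=1 (border 'a')
j=9 s[j]='b': π[9]=2 (border 'ab')
j=10 s[j]='a': k: 2→0; π[10]=1 (border 'a')
j=11 s[j]='c': k: 1→0; π[11]=0 (border '')
j=12 s[j]='a': π[12]=1 (border 'a')
j=13 s[j]='b': π[13]=2 (border 'ab')
j=14 s[j]='c': π[14]=3 (border 'abc')
j=15 s[j]='a': k: 3→0; π[15]=1 (border 'a')
j=16 s[j]='c': k: 1→0; π[16]=0 (border '')
j=17 s[j]='a': π[17]=1 (border 'a')
j=18 s[j]='c': k: 1→0; π[18]=0 (border '')
j=19 s[j]='b': π[19]=0 (border '')
j=20 s[j]='a': π[20]=1 (border 'a')
j=21 s[j]='b': π[21]=2 (border 'ab')
j=22 s[j]='b': k: 2→0; π[22]=0 (border '')
j=23 s[j]='c': π[23]=0 (border '')
j=24 s[j]='a': π[24]=1 (border 'a')
j=25 s[j]='c': k: 1→0; π[25]=0 (border '')

[0, 0, 0, 0, 0, 0, 0, 0, 1, 2, 1, 0, 1, 2, 3, 1, 0, 1, 0, 0, 1, 2, 0, 0, 1, 0]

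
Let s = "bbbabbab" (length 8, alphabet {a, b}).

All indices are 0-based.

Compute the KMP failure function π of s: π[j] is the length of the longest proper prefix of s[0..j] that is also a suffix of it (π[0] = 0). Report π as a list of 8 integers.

π[0] = 0
j=1 s[j]='b': π[1]=1 (border 'b')
j=2 s[j]='b': π[2]=2 (border 'bb')
j=3 s[j]='a': k: 2→1→0; π[3]=0 (border '')
j=4 s[j]='b': π[4]=1 (border 'b')
j=5 s[j]='b': π[5]=2 (border 'bb')
j=6 s[j]='a': k: 2→1→0; π[6]=0 (border '')
j=7 s[j]='b': π[7]=1 (border 'b')

[0, 1, 2, 0, 1, 2, 0, 1]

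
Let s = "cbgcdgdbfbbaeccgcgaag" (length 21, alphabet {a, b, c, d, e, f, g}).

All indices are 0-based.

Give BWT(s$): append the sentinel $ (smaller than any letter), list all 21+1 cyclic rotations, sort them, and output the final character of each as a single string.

rank  rotation                last
    0  $cbgcdgdbfbbaeccgcgaag  g
    1  aag$cbgcdgdbfbbaeccgcg  g
    2  aeccgcgaag$cbgcdgdbfbb  b
    3  ag$cbgcdgdbfbbaeccgcga  a
    4  baeccgcgaag$cbgcdgdbfb  b
    5  bbaeccgcgaag$cbgcdgdbf  f
    6  bfbbaeccgcgaag$cbgcdgd  d
    7  bgcdgdbfbbaeccgcgaag$c  c
    8  cbgcdgdbfbbaeccgcgaag$  $
    9  ccgcgaag$cbgcdgdbfbbae  e
   10  cdgdbfbbaeccgcgaag$cbg  g
   11  cgaag$cbgcdgdbfbbaeccg  g
   12  cgcgaag$cbgcdgdbfbbaec  c
   13  dbfbbaeccgcgaag$cbgcdg  g
   14  dgdbfbbaeccgcgaag$cbgc  c
   15  eccgcgaag$cbgcdgdbfbba  a
   16  fbbaeccgcgaag$cbgcdgdb  b
   17  g$cbgcdgdbfbbaeccgcgaa  a
   18  gaag$cbgcdgdbfbbaeccgc  c
   19  gcdgdbfbbaeccgcgaag$cb  b
   20  gcgaag$cbgcdgdbfbbaecc  c
   21  gdbfbbaeccgcgaag$cbgcd  d

ggbabfdc$eggcgcabacbcd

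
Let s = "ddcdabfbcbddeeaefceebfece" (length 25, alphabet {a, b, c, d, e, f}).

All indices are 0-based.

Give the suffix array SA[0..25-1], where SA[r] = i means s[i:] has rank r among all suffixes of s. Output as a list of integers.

[4, 14, 7, 9, 5, 20, 8, 2, 23, 17, 3, 1, 0, 10, 11, 24, 13, 19, 22, 12, 18, 15, 6, 16, 21]

rank | idx | suffix
   0 |   4 | abfbcbddeeaefceebfece
   1 |  14 | aefceebfece
   2 |   7 | bcbddeeaefceebfece
   3 |   9 | bddeeaefceebfece
   4 |   5 | bfbcbddeeaefceebfece
   5 |  20 | bfece
   6 |   8 | cbddeeaefceebfece
   7 |   2 | cdabfbcbddeeaefceebfece
   8 |  23 | ce
   9 |  17 | ceebfece
  10 |   3 | dabfbcbddeeaefceebfece
  11 |   1 | dcdabfbcbddeeaefceebfece
  12 |   0 | ddcdabfbcbddeeaefceebfece
  13 |  10 | ddeeaefceebfece
  14 |  11 | deeaefceebfece
  15 |  24 | e
  16 |  13 | eaefceebfece
  17 |  19 | ebfece
  18 |  22 | ece
  19 |  12 | eeaefceebfece
  20 |  18 | eebfece
  21 |  15 | efceebfece
  22 |   6 | fbcbddeeaefceebfece
  23 |  16 | fceebfece
  24 |  21 | fece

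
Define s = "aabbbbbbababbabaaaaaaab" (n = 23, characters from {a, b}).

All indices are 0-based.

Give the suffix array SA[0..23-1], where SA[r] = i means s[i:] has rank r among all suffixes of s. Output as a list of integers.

rank | idx | suffix
   0 |  15 | aaaaaaab
   1 |  16 | aaaaaab
   2 |  17 | aaaaab
   3 |  18 | aaaab
   4 |  19 | aaab
   5 |  20 | aab
   6 |   0 | aabbbbbbababbabaaaaaaab
   7 |  21 | ab
   8 |  13 | abaaaaaaab
   9 |   8 | ababbabaaaaaaab
  10 |  10 | abbabaaaaaaab
  11 |   1 | abbbbbbababbabaaaaaaab
  12 |  22 | b
  13 |  14 | baaaaaaab
  14 |  12 | babaaaaaaab
  15 |   7 | bababbabaaaaaaab
  16 |   9 | babbabaaaaaaab
  17 |  11 | bbabaaaaaaab
  18 |   6 | bbababbabaaaaaaab
  19 |   5 | bbbababbabaaaaaaab
  20 |   4 | bbbbababbabaaaaaaab
  21 |   3 | bbbbbababbabaaaaaaab
  22 |   2 | bbbbbbababbabaaaaaaab

[15, 16, 17, 18, 19, 20, 0, 21, 13, 8, 10, 1, 22, 14, 12, 7, 9, 11, 6, 5, 4, 3, 2]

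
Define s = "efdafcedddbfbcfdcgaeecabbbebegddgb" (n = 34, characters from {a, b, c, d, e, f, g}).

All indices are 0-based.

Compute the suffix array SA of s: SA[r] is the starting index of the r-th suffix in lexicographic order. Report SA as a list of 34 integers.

[22, 18, 3, 33, 23, 24, 12, 25, 27, 10, 21, 5, 13, 16, 2, 9, 15, 8, 7, 30, 31, 26, 20, 6, 19, 0, 28, 11, 4, 1, 14, 17, 32, 29]

sorted suffixes:
  #0 SA[0]=22  'abbbebegddgb'
  #1 SA[1]=18  'aeecabbbebegddgb'
  #2 SA[2]=3  'afcedddbfbcfdcgaeecabbbebegddgb'
  #3 SA[3]=33  'b'
  #4 SA[4]=23  'bbbebegddgb'
  #5 SA[5]=24  'bbebegddgb'
  #6 SA[6]=12  'bcfdcgaeecabbbebegddgb'
  #7 SA[7]=25  'bebegddgb'
  #8 SA[8]=27  'begddgb'
  #9 SA[9]=10  'bfbcfdcgaeecabbbebegddgb'
  #10 SA[10]=21  'cabbbebegddgb'
  #11 SA[11]=5  'cedddbfbcfdcgaeecabbbebegddgb'
  #12 SA[12]=13  'cfdcgaeecabbbebegddgb'
  #13 SA[13]=16  'cgaeecabbbebegddgb'
  #14 SA[14]=2  'dafcedddbfbcfdcgaeecabbbebegddgb'
  #15 SA[15]=9  'dbfbcfdcgaeecabbbebegddgb'
  #16 SA[16]=15  'dcgaeecabbbebegddgb'
  #17 SA[17]=8  'ddbfbcfdcgaeecabbbebegddgb'
  #18 SA[18]=7  'dddbfbcfdcgaeecabbbebegddgb'
  #19 SA[19]=30  'ddgb'
  #20 SA[20]=31  'dgb'
  #21 SA[21]=26  'ebegddgb'
  #22 SA[22]=20  'ecabbbebegddgb'
  #23 SA[23]=6  'edddbfbcfdcgaeecabbbebegddgb'
  #24 SA[24]=19  'eecabbbebegddgb'
  #25 SA[25]=0  'efdafcedddbfbcfdcgaeecabbbebegddgb'
  #26 SA[26]=28  'egddgb'
  #27 SA[27]=11  'fbcfdcgaeecabbbebegddgb'
  #28 SA[28]=4  'fcedddbfbcfdcgaeecabbbebegddgb'
  #29 SA[29]=1  'fdafcedddbfbcfdcgaeecabbbebegddgb'
  #30 SA[30]=14  'fdcgaeecabbbebegddgb'
  #31 SA[31]=17  'gaeecabbbebegddgb'
  #32 SA[32]=32  'gb'
  #33 SA[33]=29  'gddgb'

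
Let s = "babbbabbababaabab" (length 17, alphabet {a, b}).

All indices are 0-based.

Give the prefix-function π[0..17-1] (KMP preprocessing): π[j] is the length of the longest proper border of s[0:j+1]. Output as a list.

[0, 0, 1, 1, 1, 2, 3, 4, 2, 3, 2, 3, 2, 0, 1, 2, 3]

π[0] = 0
j=1 s[j]='a': π[1]=0 (border '')
j=2 s[j]='b': π[2]=1 (border 'b')
j=3 s[j]='b': k: 1→0; π[3]=1 (border 'b')
j=4 s[j]='b': k: 1→0; π[4]=1 (border 'b')
j=5 s[j]='a': π[5]=2 (border 'ba')
j=6 s[j]='b': π[6]=3 (border 'bab')
j=7 s[j]='b': π[7]=4 (border 'babb')
j=8 s[j]='a': k: 4→1; π[8]=2 (border 'ba')
j=9 s[j]='b': π[9]=3 (border 'bab')
j=10 s[j]='a': k: 3→1; π[10]=2 (border 'ba')
j=11 s[j]='b': π[11]=3 (border 'bab')
j=12 s[j]='a': k: 3→1; π[12]=2 (border 'ba')
j=13 s[j]='a': k: 2→0; π[13]=0 (border '')
j=14 s[j]='b': π[14]=1 (border 'b')
j=15 s[j]='a': π[15]=2 (border 'ba')
j=16 s[j]='b': π[16]=3 (border 'bab')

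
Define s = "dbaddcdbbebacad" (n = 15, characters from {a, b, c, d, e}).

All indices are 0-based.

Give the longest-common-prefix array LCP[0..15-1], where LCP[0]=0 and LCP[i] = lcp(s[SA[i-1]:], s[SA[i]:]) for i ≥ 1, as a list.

[0, 1, 2, 0, 2, 1, 1, 0, 1, 0, 1, 2, 1, 1, 0]

rank→(start, suffix):
  0 → (11, 'acad')
  1 → (13, 'ad')
  2 → (2, 'addcdbbebacad')
  3 → (10, 'bacad')
  4 → (1, 'baddcdbbebacad')
  5 → (7, 'bbebacad')
  6 → (8, 'bebacad')
  7 → (12, 'cad')
  8 → (5, 'cdbbebacad')
  9 → (14, 'd')
  10 → (0, 'dbaddcdbbebacad')
  11 → (6, 'dbbebacad')
  12 → (4, 'dcdbbebacad')
  13 → (3, 'ddcdbbebacad')
  14 → (9, 'ebacad')

SA = [11, 13, 2, 10, 1, 7, 8, 12, 5, 14, 0, 6, 4, 3, 9]
[i] adj suffixes → lcp
  [1] 11/13 → 1 ('a')
  [2] 13/2 → 2 ('ad')
  [3] 2/10 → 0 ('')
  [4] 10/1 → 2 ('ba')
  [5] 1/7 → 1 ('b')
  [6] 7/8 → 1 ('b')
  [7] 8/12 → 0 ('')
  [8] 12/5 → 1 ('c')
  [9] 5/14 → 0 ('')
  [10] 14/0 → 1 ('d')
  [11] 0/6 → 2 ('db')
  [12] 6/4 → 1 ('d')
  [13] 4/3 → 1 ('d')
  [14] 3/9 → 0 ('')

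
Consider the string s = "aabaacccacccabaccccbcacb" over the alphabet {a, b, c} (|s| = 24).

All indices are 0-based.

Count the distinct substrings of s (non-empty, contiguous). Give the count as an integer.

sorted suffixes:
  #0 SA[0]=0  'aabaacccacccabaccccbcacb'
  #1 SA[1]=3  'aacccacccabaccccbcacb'
  #2 SA[2]=1  'abaacccacccabaccccbcacb'
  #3 SA[3]=12  'abaccccbcacb'
  #4 SA[4]=21  'acb'
  #5 SA[5]=8  'acccabaccccbcacb'
  #6 SA[6]=4  'acccacccabaccccbcacb'
  #7 SA[7]=14  'accccbcacb'
  #8 SA[8]=23  'b'
  #9 SA[9]=2  'baacccacccabaccccbcacb'
  #10 SA[10]=13  'baccccbcacb'
  #11 SA[11]=19  'bcacb'
  #12 SA[12]=11  'cabaccccbcacb'
  #13 SA[13]=20  'cacb'
  #14 SA[14]=7  'cacccabaccccbcacb'
  #15 SA[15]=22  'cb'
  #16 SA[16]=18  'cbcacb'
  #17 SA[17]=10  'ccabaccccbcacb'
  #18 SA[18]=6  'ccacccabaccccbcacb'
  #19 SA[19]=17  'ccbcacb'
  #20 SA[20]=9  'cccabaccccbcacb'
  #21 SA[21]=5  'cccacccabaccccbcacb'
  #22 SA[22]=16  'cccbcacb'
  #23 SA[23]=15  'ccccbcacb'

SA = [0, 3, 1, 12, 21, 8, 4, 14, 23, 2, 13, 19, 11, 20, 7, 22, 18, 10, 6, 17, 9, 5, 16, 15]
[i] adj suffixes → lcp
  [1] 0/3 → 2 ('aa')
  [2] 3/1 → 1 ('a')
  [3] 1/12 → 3 ('aba')
  [4] 12/21 → 1 ('a')
  [5] 21/8 → 2 ('ac')
  [6] 8/4 → 5 ('accca')
  [7] 4/14 → 4 ('accc')
  [8] 14/23 → 0 ('')
  [9] 23/2 → 1 ('b')
  [10] 2/13 → 2 ('ba')
  [11] 13/19 → 1 ('b')
  [12] 19/11 → 0 ('')
  [13] 11/20 → 2 ('ca')
  [14] 20/7 → 3 ('cac')
  [15] 7/22 → 1 ('c')
  [16] 22/18 → 2 ('cb')
  [17] 18/10 → 1 ('c')
  [18] 10/6 → 3 ('cca')
  [19] 6/17 → 2 ('cc')
  [20] 17/9 → 2 ('cc')
  [21] 9/5 → 4 ('ccca')
  [22] 5/16 → 3 ('ccc')
  [23] 16/15 → 3 ('ccc')

n(n+1)/2 = 24·25/2 = 300
Σ LCP = 0 + 2 + 1 + 3 + 1 + 2 + 5 + 4 + 0 + 1 + 2 + 1 + 0 + 2 + 3 + 1 + 2 + 1 + 3 + 2 + 2 + 4 + 3 + 3 = 48
distinct = 300 − 48 = 252

252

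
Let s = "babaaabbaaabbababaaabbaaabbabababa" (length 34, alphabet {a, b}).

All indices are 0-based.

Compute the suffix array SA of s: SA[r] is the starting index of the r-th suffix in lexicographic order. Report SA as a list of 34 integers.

rank→(start, suffix):
  0 → (33, 'a')
  1 → (3, 'aaabbaaabbababaaabbaaabbabababa')
  2 → (17, 'aaabbaaabbabababa')
  3 → (8, 'aaabbababaaabbaaabbabababa')
  4 → (22, 'aaabbabababa')
  5 → (4, 'aabbaaabbababaaabbaaabbabababa')
  6 → (18, 'aabbaaabbabababa')
  7 → (9, 'aabbababaaabbaaabbabababa')
  8 → (23, 'aabbabababa')
  9 → (31, 'aba')
  10 → (1, 'abaaabbaaabbababaaabbaaabbabababa')
  11 → (15, 'abaaabbaaabbabababa')
  12 → (29, 'ababa')
  13 → (13, 'ababaaabbaaabbabababa')
  14 → (27, 'abababa')
  15 → (5, 'abbaaabbababaaabbaaabbabababa')
  16 → (19, 'abbaaabbabababa')
  17 → (10, 'abbababaaabbaaabbabababa')
  18 → (24, 'abbabababa')
  19 → (32, 'ba')
  20 → (2, 'baaabbaaabbababaaabbaaabbabababa')
  21 → (16, 'baaabbaaabbabababa')
  22 → (7, 'baaabbababaaabbaaabbabababa')
  23 → (21, 'baaabbabababa')
  24 → (30, 'baba')
  25 → (0, 'babaaabbaaabbababaaabbaaabbabababa')
  26 → (14, 'babaaabbaaabbabababa')
  27 → (28, 'bababa')
  28 → (12, 'bababaaabbaaabbabababa')
  29 → (26, 'babababa')
  30 → (6, 'bbaaabbababaaabbaaabbabababa')
  31 → (20, 'bbaaabbabababa')
  32 → (11, 'bbababaaabbaaabbabababa')
  33 → (25, 'bbabababa')

[33, 3, 17, 8, 22, 4, 18, 9, 23, 31, 1, 15, 29, 13, 27, 5, 19, 10, 24, 32, 2, 16, 7, 21, 30, 0, 14, 28, 12, 26, 6, 20, 11, 25]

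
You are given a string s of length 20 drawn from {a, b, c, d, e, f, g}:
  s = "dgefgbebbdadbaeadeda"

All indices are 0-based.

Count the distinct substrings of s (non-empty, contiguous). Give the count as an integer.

rank→(start, suffix):
  0 → (19, 'a')
  1 → (10, 'adbaeadeda')
  2 → (15, 'adeda')
  3 → (13, 'aeadeda')
  4 → (12, 'baeadeda')
  5 → (7, 'bbdadbaeadeda')
  6 → (8, 'bdadbaeadeda')
  7 → (5, 'bebbdadbaeadeda')
  8 → (18, 'da')
  9 → (9, 'dadbaeadeda')
  10 → (11, 'dbaeadeda')
  11 → (16, 'deda')
  12 → (0, 'dgefgbebbdadbaeadeda')
  13 → (14, 'eadeda')
  14 → (6, 'ebbdadbaeadeda')
  15 → (17, 'eda')
  16 → (2, 'efgbebbdadbaeadeda')
  17 → (3, 'fgbebbdadbaeadeda')
  18 → (4, 'gbebbdadbaeadeda')
  19 → (1, 'gefgbebbdadbaeadeda')

SA = [19, 10, 15, 13, 12, 7, 8, 5, 18, 9, 11, 16, 0, 14, 6, 17, 2, 3, 4, 1]
rank  pair      lcp
   1  s[19:],s[10:]  1  'a'
   2  s[10:],s[15:]  2  'ad'
   3  s[15:],s[13:]  1  'a'
   4  s[13:],s[12:]  0  ''
   5  s[12:],s[7:]  1  'b'
   6  s[7:],s[8:]  1  'b'
   7  s[8:],s[5:]  1  'b'
   8  s[5:],s[18:]  0  ''
   9  s[18:],s[9:]  2  'da'
  10  s[9:],s[11:]  1  'd'
  11  s[11:],s[16:]  1  'd'
  12  s[16:],s[0:]  1  'd'
  13  s[0:],s[14:]  0  ''
  14  s[14:],s[6:]  1  'e'
  15  s[6:],s[17:]  1  'e'
  16  s[17:],s[2:]  1  'e'
  17  s[2:],s[3:]  0  ''
  18  s[3:],s[4:]  0  ''
  19  s[4:],s[1:]  1  'g'

n(n+1)/2 = 20·21/2 = 210
Σ LCP = 0 + 1 + 2 + 1 + 0 + 1 + 1 + 1 + 0 + 2 + 1 + 1 + 1 + 0 + 1 + 1 + 1 + 0 + 0 + 1 = 16
distinct = 210 − 16 = 194

194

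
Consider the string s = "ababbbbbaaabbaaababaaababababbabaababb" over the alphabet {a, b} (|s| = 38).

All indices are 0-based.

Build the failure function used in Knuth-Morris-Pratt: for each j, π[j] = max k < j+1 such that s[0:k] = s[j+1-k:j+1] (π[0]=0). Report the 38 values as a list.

[0, 0, 1, 2, 0, 0, 0, 0, 1, 1, 1, 2, 0, 1, 1, 1, 2, 3, 4, 3, 1, 1, 2, 3, 4, 3, 4, 3, 4, 5, 1, 2, 3, 1, 2, 3, 4, 5]

π[0] = 0
j=1 s[j]='b': π[1]=0 (border '')
j=2 s[j]='a': π[2]=1 (border 'a')
j=3 s[j]='b': π[3]=2 (border 'ab')
j=4 s[j]='b': k: 2→0; π[4]=0 (border '')
j=5 s[j]='b': π[5]=0 (border '')
j=6 s[j]='b': π[6]=0 (border '')
j=7 s[j]='b': π[7]=0 (border '')
j=8 s[j]='a': π[8]=1 (border 'a')
j=9 s[j]='a': k: 1→0; π[9]=1 (border 'a')
j=10 s[j]='a': k: 1→0; π[10]=1 (border 'a')
j=11 s[j]='b': π[11]=2 (border 'ab')
j=12 s[j]='b': k: 2→0; π[12]=0 (border '')
j=13 s[j]='a': π[13]=1 (border 'a')
j=14 s[j]='a': k: 1→0; π[14]=1 (border 'a')
j=15 s[j]='a': k: 1→0; π[15]=1 (border 'a')
j=16 s[j]='b': π[16]=2 (border 'ab')
j=17 s[j]='a': π[17]=3 (border 'aba')
j=18 s[j]='b': π[18]=4 (border 'abab')
j=19 s[j]='a': k: 4→2; π[19]=3 (border 'aba')
j=20 s[j]='a': k: 3→1→0; π[20]=1 (border 'a')
j=21 s[j]='a': k: 1→0; π[21]=1 (border 'a')
j=22 s[j]='b': π[22]=2 (border 'ab')
j=23 s[j]='a': π[23]=3 (border 'aba')
j=24 s[j]='b': π[24]=4 (border 'abab')
j=25 s[j]='a': k: 4→2; π[25]=3 (border 'aba')
j=26 s[j]='b': π[26]=4 (border 'abab')
j=27 s[j]='a': k: 4→2; π[27]=3 (border 'aba')
j=28 s[j]='b': π[28]=4 (border 'abab')
j=29 s[j]='b': π[29]=5 (border 'ababb')
j=30 s[j]='a': k: 5→0; π[30]=1 (border 'a')
j=31 s[j]='b': π[31]=2 (border 'ab')
j=32 s[j]='a': π[32]=3 (border 'aba')
j=33 s[j]='a': k: 3→1→0; π[33]=1 (border 'a')
j=34 s[j]='b': π[34]=2 (border 'ab')
j=35 s[j]='a': π[35]=3 (border 'aba')
j=36 s[j]='b': π[36]=4 (border 'abab')
j=37 s[j]='b': π[37]=5 (border 'ababb')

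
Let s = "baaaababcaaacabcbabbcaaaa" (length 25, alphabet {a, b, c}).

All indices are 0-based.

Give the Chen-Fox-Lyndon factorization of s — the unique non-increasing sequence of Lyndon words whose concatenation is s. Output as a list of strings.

["b", "aaaababcaaacabcbabbc", "a", "a", "a", "a"]

emit factor 1: 'b' (i=0, period=1)
emit factor 2: 'aaaababcaaacabcbabbc' (i=1, period=20)
emit factor 3: 'a' (i=21, period=1)
emit factor 4: 'a' (i=22, period=1)
emit factor 5: 'a' (i=23, period=1)
emit factor 6: 'a' (i=24, period=1)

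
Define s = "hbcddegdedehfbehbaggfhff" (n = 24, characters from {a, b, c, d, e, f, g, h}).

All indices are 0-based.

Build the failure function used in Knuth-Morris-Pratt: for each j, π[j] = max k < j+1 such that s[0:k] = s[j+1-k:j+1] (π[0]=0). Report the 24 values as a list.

[0, 0, 0, 0, 0, 0, 0, 0, 0, 0, 0, 1, 0, 0, 0, 1, 2, 0, 0, 0, 0, 1, 0, 0]

π[0] = 0
j=1 s[j]='b': π[1]=0 (border '')
j=2 s[j]='c': π[2]=0 (border '')
j=3 s[j]='d': π[3]=0 (border '')
j=4 s[j]='d': π[4]=0 (border '')
j=5 s[j]='e': π[5]=0 (border '')
j=6 s[j]='g': π[6]=0 (border '')
j=7 s[j]='d': π[7]=0 (border '')
j=8 s[j]='e': π[8]=0 (border '')
j=9 s[j]='d': π[9]=0 (border '')
j=10 s[j]='e': π[10]=0 (border '')
j=11 s[j]='h': π[11]=1 (border 'h')
j=12 s[j]='f': k: 1→0; π[12]=0 (border '')
j=13 s[j]='b': π[13]=0 (border '')
j=14 s[j]='e': π[14]=0 (border '')
j=15 s[j]='h': π[15]=1 (border 'h')
j=16 s[j]='b': π[16]=2 (border 'hb')
j=17 s[j]='a': k: 2→0; π[17]=0 (border '')
j=18 s[j]='g': π[18]=0 (border '')
j=19 s[j]='g': π[19]=0 (border '')
j=20 s[j]='f': π[20]=0 (border '')
j=21 s[j]='h': π[21]=1 (border 'h')
j=22 s[j]='f': k: 1→0; π[22]=0 (border '')
j=23 s[j]='f': π[23]=0 (border '')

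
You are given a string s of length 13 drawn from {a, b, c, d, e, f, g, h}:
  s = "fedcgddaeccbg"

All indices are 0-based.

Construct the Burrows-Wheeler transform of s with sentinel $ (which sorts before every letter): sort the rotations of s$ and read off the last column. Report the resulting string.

rank  rotation        last
    0  $fedcgddaeccbg  g
    1  aeccbg$fedcgdd  d
    2  bg$fedcgddaecc  c
    3  cbg$fedcgddaec  c
    4  ccbg$fedcgddae  e
    5  cgddaeccbg$fed  d
    6  daeccbg$fedcgd  d
    7  dcgddaeccbg$fe  e
    8  ddaeccbg$fedcg  g
    9  eccbg$fedcgdda  a
   10  edcgddaeccbg$f  f
   11  fedcgddaeccbg$  $
   12  g$fedcgddaeccb  b
   13  gddaeccbg$fedc  c

gdcceddegaf$bc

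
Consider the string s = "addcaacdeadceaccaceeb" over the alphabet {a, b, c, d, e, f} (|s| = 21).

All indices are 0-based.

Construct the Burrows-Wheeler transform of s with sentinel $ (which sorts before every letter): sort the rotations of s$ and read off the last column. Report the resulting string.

bceace$edcaadadaaccdec

rank  rotation                last
    0  $addcaacdeadceaccaceeb  b
    1  aacdeadceaccaceeb$addc  c
    2  accaceeb$addcaacdeadce  e
    3  acdeadceaccaceeb$addca  a
    4  aceeb$addcaacdeadceacc  c
    5  adceaccaceeb$addcaacde  e
    6  addcaacdeadceaccaceeb$  $
    7  b$addcaacdeadceaccacee  e
    8  caacdeadceaccaceeb$add  d
    9  caceeb$addcaacdeadceac  c
   10  ccaceeb$addcaacdeadcea  a
   11  cdeadceaccaceeb$addcaa  a
   12  ceaccaceeb$addcaacdead  d
   13  ceeb$addcaacdeadceacca  a
   14  dcaacdeadceaccaceeb$ad  d
   15  dceaccaceeb$addcaacdea  a
   16  ddcaacdeadceaccaceeb$a  a
   17  deadceaccaceeb$addcaac  c
   18  eaccaceeb$addcaacdeadc  c
   19  eadceaccaceeb$addcaacd  d
   20  eb$addcaacdeadceaccace  e
   21  eeb$addcaacdeadceaccac  c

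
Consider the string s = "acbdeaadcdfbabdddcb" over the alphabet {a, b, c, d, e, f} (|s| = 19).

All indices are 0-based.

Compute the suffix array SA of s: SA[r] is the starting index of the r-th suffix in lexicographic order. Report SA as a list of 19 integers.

rank | idx | suffix
   0 |   5 | aadcdfbabdddcb
   1 |  12 | abdddcb
   2 |   0 | acbdeaadcdfbabdddcb
   3 |   6 | adcdfbabdddcb
   4 |  18 | b
   5 |  11 | babdddcb
   6 |  13 | bdddcb
   7 |   2 | bdeaadcdfbabdddcb
   8 |  17 | cb
   9 |   1 | cbdeaadcdfbabdddcb
  10 |   8 | cdfbabdddcb
  11 |  16 | dcb
  12 |   7 | dcdfbabdddcb
  13 |  15 | ddcb
  14 |  14 | dddcb
  15 |   3 | deaadcdfbabdddcb
  16 |   9 | dfbabdddcb
  17 |   4 | eaadcdfbabdddcb
  18 |  10 | fbabdddcb

[5, 12, 0, 6, 18, 11, 13, 2, 17, 1, 8, 16, 7, 15, 14, 3, 9, 4, 10]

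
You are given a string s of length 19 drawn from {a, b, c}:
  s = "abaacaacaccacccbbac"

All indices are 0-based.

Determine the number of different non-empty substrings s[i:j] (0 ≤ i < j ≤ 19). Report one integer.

rank | idx | suffix
   0 |   2 | aacaacaccacccbbac
   1 |   5 | aacaccacccbbac
   2 |   0 | abaacaacaccacccbbac
   3 |  17 | ac
   4 |   3 | acaacaccacccbbac
   5 |   6 | acaccacccbbac
   6 |   8 | accacccbbac
   7 |  11 | acccbbac
   8 |   1 | baacaacaccacccbbac
   9 |  16 | bac
  10 |  15 | bbac
  11 |  18 | c
  12 |   4 | caacaccacccbbac
  13 |   7 | caccacccbbac
  14 |  10 | cacccbbac
  15 |  14 | cbbac
  16 |   9 | ccacccbbac
  17 |  13 | ccbbac
  18 |  12 | cccbbac

SA = [2, 5, 0, 17, 3, 6, 8, 11, 1, 16, 15, 18, 4, 7, 10, 14, 9, 13, 12]
[i] adj suffixes → lcp
  [1] 2/5 → 4 ('aaca')
  [2] 5/0 → 1 ('a')
  [3] 0/17 → 1 ('a')
  [4] 17/3 → 2 ('ac')
  [5] 3/6 → 3 ('aca')
  [6] 6/8 → 2 ('ac')
  [7] 8/11 → 3 ('acc')
  [8] 11/1 → 0 ('')
  [9] 1/16 → 2 ('ba')
  [10] 16/15 → 1 ('b')
  [11] 15/18 → 0 ('')
  [12] 18/4 → 1 ('c')
  [13] 4/7 → 2 ('ca')
  [14] 7/10 → 4 ('cacc')
  [15] 10/14 → 1 ('c')
  [16] 14/9 → 1 ('c')
  [17] 9/13 → 2 ('cc')
  [18] 13/12 → 2 ('cc')

n(n+1)/2 = 19·20/2 = 190
Σ LCP = 0 + 4 + 1 + 1 + 2 + 3 + 2 + 3 + 0 + 2 + 1 + 0 + 1 + 2 + 4 + 1 + 1 + 2 + 2 = 32
distinct = 190 − 32 = 158

158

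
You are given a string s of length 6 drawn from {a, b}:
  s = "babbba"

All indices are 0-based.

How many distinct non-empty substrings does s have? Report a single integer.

rank→(start, suffix):
  0 → (5, 'a')
  1 → (1, 'abbba')
  2 → (4, 'ba')
  3 → (0, 'babbba')
  4 → (3, 'bba')
  5 → (2, 'bbba')

SA = [5, 1, 4, 0, 3, 2]
[i] adj suffixes → lcp
  [1] 5/1 → 1 ('a')
  [2] 1/4 → 0 ('')
  [3] 4/0 → 2 ('ba')
  [4] 0/3 → 1 ('b')
  [5] 3/2 → 2 ('bb')

n(n+1)/2 = 6·7/2 = 21
Σ LCP = 0 + 1 + 0 + 2 + 1 + 2 = 6
distinct = 21 − 6 = 15

15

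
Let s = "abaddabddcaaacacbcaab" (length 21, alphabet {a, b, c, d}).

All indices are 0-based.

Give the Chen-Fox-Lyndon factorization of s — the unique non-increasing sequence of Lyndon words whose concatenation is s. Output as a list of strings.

emit factor 1: 'abaddabddc' (i=0, period=10)
emit factor 2: 'aaacacbcaab' (i=10, period=11)

["abaddabddc", "aaacacbcaab"]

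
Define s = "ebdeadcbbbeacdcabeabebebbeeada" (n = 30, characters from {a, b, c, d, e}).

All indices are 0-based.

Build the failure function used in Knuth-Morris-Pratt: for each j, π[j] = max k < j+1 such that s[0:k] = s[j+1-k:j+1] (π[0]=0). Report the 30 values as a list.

π[0] = 0
j=1 s[j]='b': π[1]=0 (border '')
j=2 s[j]='d': π[2]=0 (border '')
j=3 s[j]='e': π[3]=1 (border 'e')
j=4 s[j]='a': k: 1→0; π[4]=0 (border '')
j=5 s[j]='d': π[5]=0 (border '')
j=6 s[j]='c': π[6]=0 (border '')
j=7 s[j]='b': π[7]=0 (border '')
j=8 s[j]='b': π[8]=0 (border '')
j=9 s[j]='b': π[9]=0 (border '')
j=10 s[j]='e': π[10]=1 (border 'e')
j=11 s[j]='a': k: 1→0; π[11]=0 (border '')
j=12 s[j]='c': π[12]=0 (border '')
j=13 s[j]='d': π[13]=0 (border '')
j=14 s[j]='c': π[14]=0 (border '')
j=15 s[j]='a': π[15]=0 (border '')
j=16 s[j]='b': π[16]=0 (border '')
j=17 s[j]='e': π[17]=1 (border 'e')
j=18 s[j]='a': k: 1→0; π[18]=0 (border '')
j=19 s[j]='b': π[19]=0 (border '')
j=20 s[j]='e': π[20]=1 (border 'e')
j=21 s[j]='b': π[21]=2 (border 'eb')
j=22 s[j]='e': k: 2→0; π[22]=1 (border 'e')
j=23 s[j]='b': π[23]=2 (border 'eb')
j=24 s[j]='b': k: 2→0; π[24]=0 (border '')
j=25 s[j]='e': π[25]=1 (border 'e')
j=26 s[j]='e': k: 1→0; π[26]=1 (border 'e')
j=27 s[j]='a': k: 1→0; π[27]=0 (border '')
j=28 s[j]='d': π[28]=0 (border '')
j=29 s[j]='a': π[29]=0 (border '')

[0, 0, 0, 1, 0, 0, 0, 0, 0, 0, 1, 0, 0, 0, 0, 0, 0, 1, 0, 0, 1, 2, 1, 2, 0, 1, 1, 0, 0, 0]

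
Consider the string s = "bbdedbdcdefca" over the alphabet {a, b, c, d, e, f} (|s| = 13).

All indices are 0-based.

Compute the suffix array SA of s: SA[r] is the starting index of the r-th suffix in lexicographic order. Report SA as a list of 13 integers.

[12, 0, 5, 1, 11, 7, 4, 6, 2, 8, 3, 9, 10]

rank→(start, suffix):
  0 → (12, 'a')
  1 → (0, 'bbdedbdcdefca')
  2 → (5, 'bdcdefca')
  3 → (1, 'bdedbdcdefca')
  4 → (11, 'ca')
  5 → (7, 'cdefca')
  6 → (4, 'dbdcdefca')
  7 → (6, 'dcdefca')
  8 → (2, 'dedbdcdefca')
  9 → (8, 'defca')
  10 → (3, 'edbdcdefca')
  11 → (9, 'efca')
  12 → (10, 'fca')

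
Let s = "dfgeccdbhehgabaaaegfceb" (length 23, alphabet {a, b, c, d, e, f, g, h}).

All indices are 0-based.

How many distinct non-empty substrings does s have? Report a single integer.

rank | idx | suffix
   0 |  14 | aaaegfceb
   1 |  15 | aaegfceb
   2 |  12 | abaaaegfceb
   3 |  16 | aegfceb
   4 |  22 | b
   5 |  13 | baaaegfceb
   6 |   7 | bhehgabaaaegfceb
   7 |   4 | ccdbhehgabaaaegfceb
   8 |   5 | cdbhehgabaaaegfceb
   9 |  20 | ceb
  10 |   6 | dbhehgabaaaegfceb
  11 |   0 | dfgeccdbhehgabaaaegfceb
  12 |  21 | eb
  13 |   3 | eccdbhehgabaaaegfceb
  14 |  17 | egfceb
  15 |   9 | ehgabaaaegfceb
  16 |  19 | fceb
  17 |   1 | fgeccdbhehgabaaaegfceb
  18 |  11 | gabaaaegfceb
  19 |   2 | geccdbhehgabaaaegfceb
  20 |  18 | gfceb
  21 |   8 | hehgabaaaegfceb
  22 |  10 | hgabaaaegfceb

SA = [14, 15, 12, 16, 22, 13, 7, 4, 5, 20, 6, 0, 21, 3, 17, 9, 19, 1, 11, 2, 18, 8, 10]
rank  pair      lcp
   1  s[14:],s[15:]  2  'aa'
   2  s[15:],s[12:]  1  'a'
   3  s[12:],s[16:]  1  'a'
   4  s[16:],s[22:]  0  ''
   5  s[22:],s[13:]  1  'b'
   6  s[13:],s[7:]  1  'b'
   7  s[7:],s[4:]  0  ''
   8  s[4:],s[5:]  1  'c'
   9  s[5:],s[20:]  1  'c'
  10  s[20:],s[6:]  0  ''
  11  s[6:],s[0:]  1  'd'
  12  s[0:],s[21:]  0  ''
  13  s[21:],s[3:]  1  'e'
  14  s[3:],s[17:]  1  'e'
  15  s[17:],s[9:]  1  'e'
  16  s[9:],s[19:]  0  ''
  17  s[19:],s[1:]  1  'f'
  18  s[1:],s[11:]  0  ''
  19  s[11:],s[2:]  1  'g'
  20  s[2:],s[18:]  1  'g'
  21  s[18:],s[8:]  0  ''
  22  s[8:],s[10:]  1  'h'

n(n+1)/2 = 23·24/2 = 276
Σ LCP = 0 + 2 + 1 + 1 + 0 + 1 + 1 + 0 + 1 + 1 + 0 + 1 + 0 + 1 + 1 + 1 + 0 + 1 + 0 + 1 + 1 + 0 + 1 = 16
distinct = 276 − 16 = 260

260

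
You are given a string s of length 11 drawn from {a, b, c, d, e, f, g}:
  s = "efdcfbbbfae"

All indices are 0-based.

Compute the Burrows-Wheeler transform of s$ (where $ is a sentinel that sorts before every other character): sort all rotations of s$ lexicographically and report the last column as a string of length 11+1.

rank  rotation      last
    0  $efdcfbbbfae  e
    1  ae$efdcfbbbf  f
    2  bbbfae$efdcf  f
    3  bbfae$efdcfb  b
    4  bfae$efdcfbb  b
    5  cfbbbfae$efd  d
    6  dcfbbbfae$ef  f
    7  e$efdcfbbbfa  a
    8  efdcfbbbfae$  $
    9  fae$efdcfbbb  b
   10  fbbbfae$efdc  c
   11  fdcfbbbfae$e  e

effbbdfa$bce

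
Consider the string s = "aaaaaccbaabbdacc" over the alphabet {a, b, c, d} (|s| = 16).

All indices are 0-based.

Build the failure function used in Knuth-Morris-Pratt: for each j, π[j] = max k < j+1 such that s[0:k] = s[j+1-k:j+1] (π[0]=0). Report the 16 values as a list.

π[0] = 0
j=1 s[j]='a': π[1]=1 (border 'a')
j=2 s[j]='a': π[2]=2 (border 'aa')
j=3 s[j]='a': π[3]=3 (border 'aaa')
j=4 s[j]='a': π[4]=4 (border 'aaaa')
j=5 s[j]='c': k: 4→3→2→1→0; π[5]=0 (border '')
j=6 s[j]='c': π[6]=0 (border '')
j=7 s[j]='b': π[7]=0 (border '')
j=8 s[j]='a': π[8]=1 (border 'a')
j=9 s[j]='a': π[9]=2 (border 'aa')
j=10 s[j]='b': k: 2→1→0; π[10]=0 (border '')
j=11 s[j]='b': π[11]=0 (border '')
j=12 s[j]='d': π[12]=0 (border '')
j=13 s[j]='a': π[13]=1 (border 'a')
j=14 s[j]='c': k: 1→0; π[14]=0 (border '')
j=15 s[j]='c': π[15]=0 (border '')

[0, 1, 2, 3, 4, 0, 0, 0, 1, 2, 0, 0, 0, 1, 0, 0]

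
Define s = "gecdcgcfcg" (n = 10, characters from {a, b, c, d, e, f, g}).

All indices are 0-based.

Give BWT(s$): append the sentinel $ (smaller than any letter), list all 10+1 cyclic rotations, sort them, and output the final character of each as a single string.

gegfdcgccc$

rank  rotation     last
    0  $gecdcgcfcg  g
    1  cdcgcfcg$ge  e
    2  cfcg$gecdcg  g
    3  cg$gecdcgcf  f
    4  cgcfcg$gecd  d
    5  dcgcfcg$gec  c
    6  ecdcgcfcg$g  g
    7  fcg$gecdcgc  c
    8  g$gecdcgcfc  c
    9  gcfcg$gecdc  c
   10  gecdcgcfcg$  $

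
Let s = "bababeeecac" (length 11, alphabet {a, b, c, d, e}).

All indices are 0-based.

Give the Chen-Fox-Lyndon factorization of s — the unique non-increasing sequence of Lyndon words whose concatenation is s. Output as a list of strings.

emit factor 1: 'b' (i=0, period=1)
emit factor 2: 'ababeeecac' (i=1, period=10)

["b", "ababeeecac"]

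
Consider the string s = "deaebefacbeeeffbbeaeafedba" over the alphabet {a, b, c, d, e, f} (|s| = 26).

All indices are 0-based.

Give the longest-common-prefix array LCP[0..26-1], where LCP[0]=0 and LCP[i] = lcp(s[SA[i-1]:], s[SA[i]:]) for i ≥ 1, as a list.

[0, 1, 1, 2, 1, 0, 1, 1, 2, 2, 0, 0, 1, 0, 3, 2, 1, 1, 1, 2, 1, 2, 0, 1, 1, 1]

rank | idx | suffix
   0 |  25 | a
   1 |   7 | acbeeeffbbeaeafedba
   2 |  18 | aeafedba
   3 |   2 | aebefacbeeeffbbeaeafedba
   4 |  20 | afedba
   5 |  24 | ba
   6 |  15 | bbeaeafedba
   7 |  16 | beaeafedba
   8 |   9 | beeeffbbeaeafedba
   9 |   4 | befacbeeeffbbeaeafedba
  10 |   8 | cbeeeffbbeaeafedba
  11 |  23 | dba
  12 |   0 | deaebefacbeeeffbbeaeafedba
  13 |  17 | eaeafedba
  14 |   1 | eaebefacbeeeffbbeaeafedba
  15 |  19 | eafedba
  16 |   3 | ebefacbeeeffbbeaeafedba
  17 |  22 | edba
  18 |  10 | eeeffbbeaeafedba
  19 |  11 | eeffbbeaeafedba
  20 |   5 | efacbeeeffbbeaeafedba
  21 |  12 | effbbeaeafedba
  22 |   6 | facbeeeffbbeaeafedba
  23 |  14 | fbbeaeafedba
  24 |  21 | fedba
  25 |  13 | ffbbeaeafedba

SA = [25, 7, 18, 2, 20, 24, 15, 16, 9, 4, 8, 23, 0, 17, 1, 19, 3, 22, 10, 11, 5, 12, 6, 14, 21, 13]
i: (SA[i-1],SA[i]) lcp shared
  1: (25,7) 1 'a'
  2: (7,18) 1 'a'
  3: (18,2) 2 'ae'
  4: (2,20) 1 'a'
  5: (20,24) 0 ''
  6: (24,15) 1 'b'
  7: (15,16) 1 'b'
  8: (16,9) 2 'be'
  9: (9,4) 2 'be'
  10: (4,8) 0 ''
  11: (8,23) 0 ''
  12: (23,0) 1 'd'
  13: (0,17) 0 ''
  14: (17,1) 3 'eae'
  15: (1,19) 2 'ea'
  16: (19,3) 1 'e'
  17: (3,22) 1 'e'
  18: (22,10) 1 'e'
  19: (10,11) 2 'ee'
  20: (11,5) 1 'e'
  21: (5,12) 2 'ef'
  22: (12,6) 0 ''
  23: (6,14) 1 'f'
  24: (14,21) 1 'f'
  25: (21,13) 1 'f'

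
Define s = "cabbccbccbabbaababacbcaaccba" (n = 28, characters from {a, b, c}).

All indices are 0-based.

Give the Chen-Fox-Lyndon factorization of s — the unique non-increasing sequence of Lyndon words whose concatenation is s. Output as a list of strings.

emit factor 1: 'c' (i=0, period=1)
emit factor 2: 'abbccbccb' (i=1, period=9)
emit factor 3: 'abb' (i=10, period=3)
emit factor 4: 'aababacbcaaccb' (i=13, period=14)
emit factor 5: 'a' (i=27, period=1)

["c", "abbccbccb", "abb", "aababacbcaaccb", "a"]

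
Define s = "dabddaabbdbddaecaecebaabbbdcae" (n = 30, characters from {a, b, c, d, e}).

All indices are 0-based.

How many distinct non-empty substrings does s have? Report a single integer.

rank | idx | suffix
   0 |  21 | aabbbdcae
   1 |   5 | aabbdbddaecaecebaabbbdcae
   2 |  22 | abbbdcae
   3 |   6 | abbdbddaecaecebaabbbdcae
   4 |   1 | abddaabbdbddaecaecebaabbbdcae
   5 |  28 | ae
   6 |  13 | aecaecebaabbbdcae
   7 |  16 | aecebaabbbdcae
   8 |  20 | baabbbdcae
   9 |  23 | bbbdcae
  10 |   7 | bbdbddaecaecebaabbbdcae
  11 |  24 | bbdcae
  12 |   8 | bdbddaecaecebaabbbdcae
  13 |  25 | bdcae
  14 |   2 | bddaabbdbddaecaecebaabbbdcae
  15 |  10 | bddaecaecebaabbbdcae
  16 |  27 | cae
  17 |  15 | caecebaabbbdcae
  18 |  18 | cebaabbbdcae
  19 |   4 | daabbdbddaecaecebaabbbdcae
  20 |   0 | dabddaabbdbddaecaecebaabbbdcae
  21 |  12 | daecaecebaabbbdcae
  22 |   9 | dbddaecaecebaabbbdcae
  23 |  26 | dcae
  24 |   3 | ddaabbdbddaecaecebaabbbdcae
  25 |  11 | ddaecaecebaabbbdcae
  26 |  29 | e
  27 |  19 | ebaabbbdcae
  28 |  14 | ecaecebaabbbdcae
  29 |  17 | ecebaabbbdcae

SA = [21, 5, 22, 6, 1, 28, 13, 16, 20, 23, 7, 24, 8, 25, 2, 10, 27, 15, 18, 4, 0, 12, 9, 26, 3, 11, 29, 19, 14, 17]
[i] adj suffixes → lcp
  [1] 21/5 → 4 ('aabb')
  [2] 5/22 → 1 ('a')
  [3] 22/6 → 3 ('abb')
  [4] 6/1 → 2 ('ab')
  [5] 1/28 → 1 ('a')
  [6] 28/13 → 2 ('ae')
  [7] 13/16 → 3 ('aec')
  [8] 16/20 → 0 ('')
  [9] 20/23 → 1 ('b')
  [10] 23/7 → 2 ('bb')
  [11] 7/24 → 3 ('bbd')
  [12] 24/8 → 1 ('b')
  [13] 8/25 → 2 ('bd')
  [14] 25/2 → 2 ('bd')
  [15] 2/10 → 4 ('bdda')
  [16] 10/27 → 0 ('')
  [17] 27/15 → 3 ('cae')
  [18] 15/18 → 1 ('c')
  [19] 18/4 → 0 ('')
  [20] 4/0 → 2 ('da')
  [21] 0/12 → 2 ('da')
  [22] 12/9 → 1 ('d')
  [23] 9/26 → 1 ('d')
  [24] 26/3 → 1 ('d')
  [25] 3/11 → 3 ('dda')
  [26] 11/29 → 0 ('')
  [27] 29/19 → 1 ('e')
  [28] 19/14 → 1 ('e')
  [29] 14/17 → 2 ('ec')

n(n+1)/2 = 30·31/2 = 465
Σ LCP = 0 + 4 + 1 + 3 + 2 + 1 + 2 + 3 + 0 + 1 + 2 + 3 + 1 + 2 + 2 + 4 + 0 + 3 + 1 + 0 + 2 + 2 + 1 + 1 + 1 + 3 + 0 + 1 + 1 + 2 = 49
distinct = 465 − 49 = 416

416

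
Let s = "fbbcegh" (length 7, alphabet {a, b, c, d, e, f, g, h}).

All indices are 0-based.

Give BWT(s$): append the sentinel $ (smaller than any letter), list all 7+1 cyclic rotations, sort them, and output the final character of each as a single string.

rank  rotation  last
    0  $fbbcegh  h
    1  bbcegh$f  f
    2  bcegh$fb  b
    3  cegh$fbb  b
    4  egh$fbbc  c
    5  fbbcegh$  $
    6  gh$fbbce  e
    7  h$fbbceg  g

hfbbc$eg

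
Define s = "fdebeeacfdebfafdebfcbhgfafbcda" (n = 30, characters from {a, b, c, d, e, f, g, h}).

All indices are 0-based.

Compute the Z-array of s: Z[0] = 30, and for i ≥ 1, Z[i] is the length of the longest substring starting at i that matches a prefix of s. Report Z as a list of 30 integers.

[30, 0, 0, 0, 0, 0, 0, 0, 4, 0, 0, 0, 1, 0, 4, 0, 0, 0, 1, 0, 0, 0, 0, 1, 0, 1, 0, 0, 0, 0]

Z[0]=30
i=1: fresh scan; Z[1]=0
i=2: fresh scan; Z[2]=0
i=3: fresh scan; Z[3]=0
i=4: fresh scan; Z[4]=0
i=5: fresh scan; Z[5]=0
i=6: fresh scan; Z[6]=0
i=7: fresh scan; Z[7]=0
i=8: fresh scan; Z[8]=4 grow→box=[8,12)
i=9: min(r-i=3, Z[1]=0)=0; Z[9]=0
i=10: min(r-i=2, Z[2]=0)=0; Z[10]=0
i=11: min(r-i=1, Z[3]=0)=0; Z[11]=0
i=12: fresh scan; Z[12]=1 grow→box=[12,13)
i=13: fresh scan; Z[13]=0
i=14: fresh scan; Z[14]=4 grow→box=[14,18)
i=15: min(r-i=3, Z[1]=0)=0; Z[15]=0
i=16: min(r-i=2, Z[2]=0)=0; Z[16]=0
i=17: min(r-i=1, Z[3]=0)=0; Z[17]=0
i=18: fresh scan; Z[18]=1 grow→box=[18,19)
i=19: fresh scan; Z[19]=0
i=20: fresh scan; Z[20]=0
i=21: fresh scan; Z[21]=0
i=22: fresh scan; Z[22]=0
i=23: fresh scan; Z[23]=1 grow→box=[23,24)
i=24: fresh scan; Z[24]=0
i=25: fresh scan; Z[25]=1 grow→box=[25,26)
i=26: fresh scan; Z[26]=0
i=27: fresh scan; Z[27]=0
i=28: fresh scan; Z[28]=0
i=29: fresh scan; Z[29]=0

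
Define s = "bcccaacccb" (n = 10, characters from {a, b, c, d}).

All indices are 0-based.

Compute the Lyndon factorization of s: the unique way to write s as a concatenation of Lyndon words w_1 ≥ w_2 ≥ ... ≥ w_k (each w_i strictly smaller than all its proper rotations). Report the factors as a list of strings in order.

["bccc", "aacccb"]

emit factor 1: 'bccc' (i=0, period=4)
emit factor 2: 'aacccb' (i=4, period=6)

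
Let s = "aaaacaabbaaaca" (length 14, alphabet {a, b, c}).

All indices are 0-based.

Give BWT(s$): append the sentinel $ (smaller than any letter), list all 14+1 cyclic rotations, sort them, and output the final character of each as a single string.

rank  rotation         last
    0  $aaaacaabbaaaca  a
    1  a$aaaacaabbaaac  c
    2  aaaacaabbaaaca$  $
    3  aaaca$aaaacaabb  b
    4  aaacaabbaaaca$a  a
    5  aabbaaaca$aaaac  c
    6  aaca$aaaacaabba  a
    7  aacaabbaaaca$aa  a
    8  abbaaaca$aaaaca  a
    9  aca$aaaacaabbaa  a
   10  acaabbaaaca$aaa  a
   11  baaaca$aaaacaab  b
   12  bbaaaca$aaaacaa  a
   13  ca$aaaacaabbaaa  a
   14  caabbaaaca$aaaa  a

ac$bacaaaaabaaa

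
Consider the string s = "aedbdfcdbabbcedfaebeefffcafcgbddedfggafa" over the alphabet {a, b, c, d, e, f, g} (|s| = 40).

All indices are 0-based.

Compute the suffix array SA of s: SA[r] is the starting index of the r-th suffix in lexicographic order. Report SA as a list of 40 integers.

rank | idx | suffix
   0 |  39 | a
   1 |   9 | abbcedfaebeefffcafcgbddedfggafa
   2 |  16 | aebeefffcafcgbddedfggafa
   3 |   0 | aedbdfcdbabbcedfaebeefffcafcgbddedfggafa
   4 |  37 | afa
   5 |  25 | afcgbddedfggafa
   6 |   8 | babbcedfaebeefffcafcgbddedfggafa
   7 |  10 | bbcedfaebeefffcafcgbddedfggafa
   8 |  11 | bcedfaebeefffcafcgbddedfggafa
   9 |  29 | bddedfggafa
  10 |   3 | bdfcdbabbcedfaebeefffcafcgbddedfggafa
  11 |  18 | beefffcafcgbddedfggafa
  12 |  24 | cafcgbddedfggafa
  13 |   6 | cdbabbcedfaebeefffcafcgbddedfggafa
  14 |  12 | cedfaebeefffcafcgbddedfggafa
  15 |  27 | cgbddedfggafa
  16 |   7 | dbabbcedfaebeefffcafcgbddedfggafa
  17 |   2 | dbdfcdbabbcedfaebeefffcafcgbddedfggafa
  18 |  30 | ddedfggafa
  19 |  31 | dedfggafa
  20 |  14 | dfaebeefffcafcgbddedfggafa
  21 |   4 | dfcdbabbcedfaebeefffcafcgbddedfggafa
  22 |  33 | dfggafa
  23 |  17 | ebeefffcafcgbddedfggafa
  24 |   1 | edbdfcdbabbcedfaebeefffcafcgbddedfggafa
  25 |  13 | edfaebeefffcafcgbddedfggafa
  26 |  32 | edfggafa
  27 |  19 | eefffcafcgbddedfggafa
  28 |  20 | efffcafcgbddedfggafa
  29 |  38 | fa
  30 |  15 | faebeefffcafcgbddedfggafa
  31 |  23 | fcafcgbddedfggafa
  32 |   5 | fcdbabbcedfaebeefffcafcgbddedfggafa
  33 |  26 | fcgbddedfggafa
  34 |  22 | ffcafcgbddedfggafa
  35 |  21 | fffcafcgbddedfggafa
  36 |  34 | fggafa
  37 |  36 | gafa
  38 |  28 | gbddedfggafa
  39 |  35 | ggafa

[39, 9, 16, 0, 37, 25, 8, 10, 11, 29, 3, 18, 24, 6, 12, 27, 7, 2, 30, 31, 14, 4, 33, 17, 1, 13, 32, 19, 20, 38, 15, 23, 5, 26, 22, 21, 34, 36, 28, 35]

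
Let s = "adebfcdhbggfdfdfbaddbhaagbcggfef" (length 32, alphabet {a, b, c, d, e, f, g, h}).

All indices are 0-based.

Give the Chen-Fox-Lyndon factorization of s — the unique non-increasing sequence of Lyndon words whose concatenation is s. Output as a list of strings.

["adebfcdhbggfdfdfb", "addbh", "aagbcggfef"]

emit factor 1: 'adebfcdhbggfdfdfb' (i=0, period=17)
emit factor 2: 'addbh' (i=17, period=5)
emit factor 3: 'aagbcggfef' (i=22, period=10)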